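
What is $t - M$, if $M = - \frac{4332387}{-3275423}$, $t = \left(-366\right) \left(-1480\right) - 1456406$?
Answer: $- \frac{2996118911485}{3275423} \approx -9.1473 \cdot 10^{5}$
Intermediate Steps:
$t = -914726$ ($t = 541680 - 1456406 = -914726$)
$M = \frac{4332387}{3275423}$ ($M = \left(-4332387\right) \left(- \frac{1}{3275423}\right) = \frac{4332387}{3275423} \approx 1.3227$)
$t - M = -914726 - \frac{4332387}{3275423} = - \frac{2996118911485}{3275423}$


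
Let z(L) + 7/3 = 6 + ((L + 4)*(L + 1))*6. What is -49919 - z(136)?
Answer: -495008/3 ≈ -1.6500e+5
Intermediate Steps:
z(L) = 11/3 + 6*(1 + L)*(4 + L) (z(L) = -7/3 + (6 + ((L + 4)*(L + 1))*6) = -7/3 + (6 + ((4 + L)*(1 + L))*6) = -7/3 + (6 + ((1 + L)*(4 + L))*6) = -7/3 + (6 + 6*(1 + L)*(4 + L)) = 11/3 + 6*(1 + L)*(4 + L))
-49919 - z(136) = -49919 - (83/3 + 6*136² + 30*136) = -49919 - (83/3 + 6*18496 + 4080) = -49919 - (83/3 + 110976 + 4080) = -49919 - 1*345251/3 = -49919 - 345251/3 = -495008/3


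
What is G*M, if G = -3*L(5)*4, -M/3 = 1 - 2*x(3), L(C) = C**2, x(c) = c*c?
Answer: -15300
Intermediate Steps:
x(c) = c**2
M = 51 (M = -3*(1 - 2*3**2) = -3*(1 - 2*9) = -3*(1 - 18) = -3*(-17) = 51)
G = -300 (G = -3*5**2*4 = -3*25*4 = -75*4 = -300)
G*M = -300*51 = -15300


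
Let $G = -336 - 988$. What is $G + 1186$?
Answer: $-138$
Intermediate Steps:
$G = -1324$ ($G = -336 - 988 = -1324$)
$G + 1186 = -1324 + 1186 = -138$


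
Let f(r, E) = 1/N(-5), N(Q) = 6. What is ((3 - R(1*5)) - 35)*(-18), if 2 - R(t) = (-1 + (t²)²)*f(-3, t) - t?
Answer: -1170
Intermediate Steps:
f(r, E) = ⅙ (f(r, E) = 1/6 = ⅙)
R(t) = 13/6 + t - t⁴/6 (R(t) = 2 - ((-1 + (t²)²)*(⅙) - t) = 2 - ((-1 + t⁴)*(⅙) - t) = 2 - ((-⅙ + t⁴/6) - t) = 2 - (-⅙ - t + t⁴/6) = 2 + (⅙ + t - t⁴/6) = 13/6 + t - t⁴/6)
((3 - R(1*5)) - 35)*(-18) = ((3 - (13/6 + 1*5 - (1*5)⁴/6)) - 35)*(-18) = ((3 - (13/6 + 5 - ⅙*5⁴)) - 35)*(-18) = ((3 - (13/6 + 5 - ⅙*625)) - 35)*(-18) = ((3 - (13/6 + 5 - 625/6)) - 35)*(-18) = ((3 - 1*(-97)) - 35)*(-18) = ((3 + 97) - 35)*(-18) = (100 - 35)*(-18) = 65*(-18) = -1170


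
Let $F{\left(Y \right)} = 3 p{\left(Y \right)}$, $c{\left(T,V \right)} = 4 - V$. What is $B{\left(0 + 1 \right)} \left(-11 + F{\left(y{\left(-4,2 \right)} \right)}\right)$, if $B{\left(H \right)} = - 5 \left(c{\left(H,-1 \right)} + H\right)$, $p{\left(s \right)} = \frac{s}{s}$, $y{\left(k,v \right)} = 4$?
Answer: $240$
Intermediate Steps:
$p{\left(s \right)} = 1$
$B{\left(H \right)} = -25 - 5 H$ ($B{\left(H \right)} = - 5 \left(\left(4 - -1\right) + H\right) = - 5 \left(\left(4 + 1\right) + H\right) = - 5 \left(5 + H\right) = -25 - 5 H$)
$F{\left(Y \right)} = 3$ ($F{\left(Y \right)} = 3 \cdot 1 = 3$)
$B{\left(0 + 1 \right)} \left(-11 + F{\left(y{\left(-4,2 \right)} \right)}\right) = \left(-25 - 5 \left(0 + 1\right)\right) \left(-11 + 3\right) = \left(-25 - 5\right) \left(-8\right) = \left(-30\right) \left(-8\right) = 240$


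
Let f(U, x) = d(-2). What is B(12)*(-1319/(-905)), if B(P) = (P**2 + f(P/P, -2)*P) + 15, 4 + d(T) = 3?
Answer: 193893/905 ≈ 214.25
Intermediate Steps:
d(T) = -1 (d(T) = -4 + 3 = -1)
f(U, x) = -1
B(P) = 15 + P**2 - P (B(P) = (P**2 - P) + 15 = 15 + P**2 - P)
B(12)*(-1319/(-905)) = (15 + 12**2 - 1*12)*(-1319/(-905)) = (15 + 144 - 12)*(-1319*(-1/905)) = 147*(1319/905) = 193893/905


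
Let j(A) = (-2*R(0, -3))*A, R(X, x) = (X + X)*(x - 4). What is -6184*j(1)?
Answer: 0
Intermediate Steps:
R(X, x) = 2*X*(-4 + x) (R(X, x) = (2*X)*(-4 + x) = 2*X*(-4 + x))
j(A) = 0 (j(A) = (-4*0*(-4 - 3))*A = (-4*0*(-7))*A = (-2*0)*A = 0*A = 0)
-6184*j(1) = -6184*0 = 0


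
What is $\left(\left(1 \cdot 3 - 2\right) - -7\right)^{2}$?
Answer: $64$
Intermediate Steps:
$\left(\left(1 \cdot 3 - 2\right) - -7\right)^{2} = \left(\left(3 - 2\right) + 7\right)^{2} = \left(1 + 7\right)^{2} = 8^{2} = 64$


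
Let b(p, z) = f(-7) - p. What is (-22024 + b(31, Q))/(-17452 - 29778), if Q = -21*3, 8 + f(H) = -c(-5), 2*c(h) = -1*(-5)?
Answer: 44131/94460 ≈ 0.46719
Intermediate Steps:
c(h) = 5/2 (c(h) = (-1*(-5))/2 = (½)*5 = 5/2)
f(H) = -21/2 (f(H) = -8 - 1*5/2 = -8 - 5/2 = -21/2)
Q = -63
b(p, z) = -21/2 - p
(-22024 + b(31, Q))/(-17452 - 29778) = (-22024 + (-21/2 - 1*31))/(-17452 - 29778) = (-22024 + (-21/2 - 31))/(-47230) = (-22024 - 83/2)*(-1/47230) = -44131/2*(-1/47230) = 44131/94460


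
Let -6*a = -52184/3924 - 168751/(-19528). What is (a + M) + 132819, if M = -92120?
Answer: 4678105861349/114941808 ≈ 40700.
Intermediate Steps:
a = 89217557/114941808 (a = -(-52184/3924 - 168751/(-19528))/6 = -(-52184*1/3924 - 168751*(-1/19528))/6 = -(-13046/981 + 168751/19528)/6 = -⅙*(-89217557/19156968) = 89217557/114941808 ≈ 0.77620)
(a + M) + 132819 = (89217557/114941808 - 92120) + 132819 = -10588350135403/114941808 + 132819 = 4678105861349/114941808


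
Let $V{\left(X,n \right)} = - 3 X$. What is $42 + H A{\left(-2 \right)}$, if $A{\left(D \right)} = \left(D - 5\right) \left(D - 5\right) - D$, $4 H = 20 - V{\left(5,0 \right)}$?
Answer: $\frac{1953}{4} \approx 488.25$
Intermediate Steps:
$H = \frac{35}{4}$ ($H = \frac{20 - \left(-3\right) 5}{4} = \frac{20 - -15}{4} = \frac{20 + 15}{4} = \frac{1}{4} \cdot 35 = \frac{35}{4} \approx 8.75$)
$A{\left(D \right)} = \left(-5 + D\right)^{2} - D$ ($A{\left(D \right)} = \left(-5 + D\right) \left(-5 + D\right) - D = \left(-5 + D\right)^{2} - D$)
$42 + H A{\left(-2 \right)} = 42 + \frac{35 \left(\left(-5 - 2\right)^{2} - -2\right)}{4} = 42 + \frac{35 \left(\left(-7\right)^{2} + 2\right)}{4} = 42 + \frac{35 \left(49 + 2\right)}{4} = 42 + \frac{35}{4} \cdot 51 = 42 + \frac{1785}{4} = \frac{1953}{4}$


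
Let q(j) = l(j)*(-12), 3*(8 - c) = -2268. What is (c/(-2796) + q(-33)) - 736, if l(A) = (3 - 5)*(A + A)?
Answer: -1621871/699 ≈ -2320.3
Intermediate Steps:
c = 764 (c = 8 - ⅓*(-2268) = 8 + 756 = 764)
l(A) = -4*A
q(j) = 48*j (q(j) = -4*j*(-12) = 48*j)
(c/(-2796) + q(-33)) - 736 = (764/(-2796) + 48*(-33)) - 736 = (764*(-1/2796) - 1584) - 736 = (-191/699 - 1584) - 736 = -1107407/699 - 736 = -1621871/699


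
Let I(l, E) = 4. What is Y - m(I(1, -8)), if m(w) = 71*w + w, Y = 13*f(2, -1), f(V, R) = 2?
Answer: -262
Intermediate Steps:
Y = 26 (Y = 13*2 = 26)
m(w) = 72*w
Y - m(I(1, -8)) = 26 - 72*4 = 26 - 1*288 = 26 - 288 = -262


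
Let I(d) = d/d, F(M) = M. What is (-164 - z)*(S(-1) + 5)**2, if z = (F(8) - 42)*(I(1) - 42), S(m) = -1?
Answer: -24928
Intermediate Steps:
I(d) = 1
z = 1394 (z = (8 - 42)*(1 - 42) = -34*(-41) = 1394)
(-164 - z)*(S(-1) + 5)**2 = (-164 - 1*1394)*(-1 + 5)**2 = (-164 - 1394)*4**2 = -1558*16 = -24928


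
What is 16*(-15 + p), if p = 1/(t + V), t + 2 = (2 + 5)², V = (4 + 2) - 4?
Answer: -11744/49 ≈ -239.67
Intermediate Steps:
V = 2 (V = 6 - 4 = 2)
t = 47 (t = -2 + (2 + 5)² = -2 + 7² = -2 + 49 = 47)
p = 1/49 (p = 1/(47 + 2) = 1/49 ≈ 0.020408)
16*(-15 + p) = 16*(-15 + 1/49) = 16*(-734/49) = -11744/49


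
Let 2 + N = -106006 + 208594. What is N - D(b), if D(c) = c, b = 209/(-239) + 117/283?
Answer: 6938640466/67637 ≈ 1.0259e+5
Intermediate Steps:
N = 102586 (N = -2 + (-106006 + 208594) = -2 + 102588 = 102586)
b = -31184/67637 (b = 209*(-1/239) + 117*(1/283) = -209/239 + 117/283 = -31184/67637 ≈ -0.46105)
N - D(b) = 102586 - 1*(-31184/67637) = 102586 + 31184/67637 = 6938640466/67637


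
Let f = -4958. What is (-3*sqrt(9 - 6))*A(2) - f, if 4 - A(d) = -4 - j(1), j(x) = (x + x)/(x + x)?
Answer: 4958 - 27*sqrt(3) ≈ 4911.2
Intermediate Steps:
j(x) = 1 (j(x) = (2*x)/((2*x)) = (2*x)*(1/(2*x)) = 1)
A(d) = 9 (A(d) = 4 - (-4 - 1*1) = 4 - (-4 - 1) = 4 - 1*(-5) = 4 + 5 = 9)
(-3*sqrt(9 - 6))*A(2) - f = -3*sqrt(9 - 6)*9 - 1*(-4958) = -3*sqrt(3)*9 + 4958 = -27*sqrt(3) + 4958 = 4958 - 27*sqrt(3)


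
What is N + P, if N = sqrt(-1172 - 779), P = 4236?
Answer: 4236 + I*sqrt(1951) ≈ 4236.0 + 44.17*I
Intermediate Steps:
N = I*sqrt(1951) (N = sqrt(-1951) = I*sqrt(1951) ≈ 44.17*I)
N + P = I*sqrt(1951) + 4236 = 4236 + I*sqrt(1951)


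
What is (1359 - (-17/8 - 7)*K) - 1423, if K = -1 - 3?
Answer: -201/2 ≈ -100.50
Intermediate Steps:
K = -4
(1359 - (-17/8 - 7)*K) - 1423 = (1359 - (-17/8 - 7)*(-4)) - 1423 = (1359 - (-73)*(-4)/8) - 1423 = (1359 - 1*73/2) - 1423 = (1359 - 73/2) - 1423 = 2645/2 - 1423 = -201/2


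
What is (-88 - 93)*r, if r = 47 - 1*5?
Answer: -7602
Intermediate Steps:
r = 42 (r = 47 - 5 = 42)
(-88 - 93)*r = (-88 - 93)*42 = -181*42 = -7602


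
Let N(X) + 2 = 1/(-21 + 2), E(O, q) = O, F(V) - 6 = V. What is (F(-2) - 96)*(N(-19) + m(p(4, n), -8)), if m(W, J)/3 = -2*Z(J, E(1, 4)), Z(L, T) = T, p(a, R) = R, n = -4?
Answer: 14076/19 ≈ 740.84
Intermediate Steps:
F(V) = 6 + V
N(X) = -39/19 (N(X) = -2 + 1/(-21 + 2) = -2 + 1/(-19) = -2 - 1/19 = -39/19)
m(W, J) = -6 (m(W, J) = 3*(-2*1) = 3*(-2) = -6)
(F(-2) - 96)*(N(-19) + m(p(4, n), -8)) = ((6 - 2) - 96)*(-39/19 - 6) = (4 - 96)*(-153/19) = -92*(-153/19) = 14076/19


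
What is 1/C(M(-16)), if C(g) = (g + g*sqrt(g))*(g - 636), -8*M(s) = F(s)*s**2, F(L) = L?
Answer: 1/32442368 - sqrt(2)/2027648 ≈ -6.6664e-7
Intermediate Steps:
M(s) = -s**3/8 (M(s) = -s*s**2/8 = -s**3/8)
C(g) = (-636 + g)*(g + g**(3/2)) (C(g) = (g + g**(3/2))*(-636 + g) = (-636 + g)*(g + g**(3/2)))
1/C(M(-16)) = 1/((-1/8*(-16)**3)**2 + (-1/8*(-16)**3)**(5/2) - (-159)*(-16)**3/2 - 636*sqrt(2)*(-1*(-16)**3)**(3/2)/32) = 1/((-1/8*(-4096))**2 + (-1/8*(-4096))**(5/2) - (-159)*(-4096)/2 - 636*8192*sqrt(2)) = 1/(512**2 + 512**(5/2) - 636*512 - 5210112*sqrt(2)) = 1/(262144 + 4194304*sqrt(2) - 325632 - 5210112*sqrt(2)) = 1/(-63488 - 1015808*sqrt(2))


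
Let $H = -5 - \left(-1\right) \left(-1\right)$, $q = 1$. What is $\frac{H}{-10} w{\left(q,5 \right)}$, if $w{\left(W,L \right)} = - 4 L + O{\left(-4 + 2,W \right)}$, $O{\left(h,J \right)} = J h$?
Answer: $- \frac{66}{5} \approx -13.2$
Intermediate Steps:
$w{\left(W,L \right)} = - 4 L - 2 W$ ($w{\left(W,L \right)} = - 4 L + W \left(-4 + 2\right) = - 4 L + W \left(-2\right) = - 4 L - 2 W$)
$H = -6$ ($H = -5 - 1 = -6$)
$\frac{H}{-10} w{\left(q,5 \right)} = - \frac{6}{-10} \left(\left(-4\right) 5 - 2\right) = \left(-6\right) \left(- \frac{1}{10}\right) \left(-20 - 2\right) = \frac{3}{5} \left(-22\right) = - \frac{66}{5}$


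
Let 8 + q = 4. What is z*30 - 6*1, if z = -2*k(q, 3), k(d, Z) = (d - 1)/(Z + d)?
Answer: -306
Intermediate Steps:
q = -4 (q = -8 + 4 = -4)
k(d, Z) = (-1 + d)/(Z + d)
z = -10 (z = -2*(-1 - 4)/(3 - 4) = -2*(-5)/(-1) = -(-2)*(-5) = -2*5 = -10)
z*30 - 6*1 = -10*30 - 6*1 = -300 - 6 = -306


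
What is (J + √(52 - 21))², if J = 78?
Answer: (78 + √31)² ≈ 6983.6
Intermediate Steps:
(J + √(52 - 21))² = (78 + √(52 - 21))² = (78 + √31)²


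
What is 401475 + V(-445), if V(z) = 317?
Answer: 401792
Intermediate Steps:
401475 + V(-445) = 401475 + 317 = 401792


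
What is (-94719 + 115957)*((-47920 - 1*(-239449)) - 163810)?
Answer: 588696122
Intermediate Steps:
(-94719 + 115957)*((-47920 - 1*(-239449)) - 163810) = 21238*((-47920 + 239449) - 163810) = 21238*(191529 - 163810) = 21238*27719 = 588696122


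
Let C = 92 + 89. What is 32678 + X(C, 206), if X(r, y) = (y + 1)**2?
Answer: 75527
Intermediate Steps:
C = 181
X(r, y) = (1 + y)**2
32678 + X(C, 206) = 32678 + (1 + 206)**2 = 32678 + 207**2 = 32678 + 42849 = 75527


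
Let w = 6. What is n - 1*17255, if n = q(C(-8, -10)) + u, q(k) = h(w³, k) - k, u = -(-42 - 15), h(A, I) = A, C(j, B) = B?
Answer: -16972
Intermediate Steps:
u = 57 (u = -1*(-57) = 57)
q(k) = 216 - k (q(k) = 6³ - k = 216 - k)
n = 283 (n = (216 - 1*(-10)) + 57 = (216 + 10) + 57 = 226 + 57 = 283)
n - 1*17255 = 283 - 1*17255 = 283 - 17255 = -16972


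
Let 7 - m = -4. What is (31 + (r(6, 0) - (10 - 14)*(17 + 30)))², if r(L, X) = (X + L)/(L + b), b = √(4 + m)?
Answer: 2387085/49 - 6180*√15/49 ≈ 48228.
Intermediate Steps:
m = 11 (m = 7 - 1*(-4) = 7 + 4 = 11)
b = √15 (b = √(4 + 11) = √15 ≈ 3.8730)
r(L, X) = (L + X)/(L + √15) (r(L, X) = (X + L)/(L + √15) = (L + X)/(L + √15))
(31 + (r(6, 0) - (10 - 14)*(17 + 30)))² = (31 + ((6 + 0)/(6 + √15) - (10 - 14)*(17 + 30)))² = (31 + (6/(6 + √15) - (-4)*47))² = (31 + (6/(6 + √15) - 1*(-188)))² = (31 + (6/(6 + √15) + 188))² = (31 + (188 + 6/(6 + √15)))² = (219 + 6/(6 + √15))²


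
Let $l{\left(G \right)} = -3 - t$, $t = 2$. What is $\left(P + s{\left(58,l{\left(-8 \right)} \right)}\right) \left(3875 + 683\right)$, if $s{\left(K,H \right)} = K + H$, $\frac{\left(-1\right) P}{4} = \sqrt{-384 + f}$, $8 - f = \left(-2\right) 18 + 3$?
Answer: $241574 - 127624 i \sqrt{7} \approx 2.4157 \cdot 10^{5} - 3.3766 \cdot 10^{5} i$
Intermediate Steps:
$f = 41$ ($f = 8 - \left(\left(-2\right) 18 + 3\right) = 8 - \left(-36 + 3\right) = 8 - -33 = 8 + 33 = 41$)
$l{\left(G \right)} = -5$ ($l{\left(G \right)} = -3 - 2 = -5$)
$P = - 28 i \sqrt{7}$ ($P = - 4 \sqrt{-384 + 41} = - 4 \sqrt{-343} = - 4 \cdot 7 i \sqrt{7} = - 28 i \sqrt{7} \approx - 74.081 i$)
$s{\left(K,H \right)} = H + K$
$\left(P + s{\left(58,l{\left(-8 \right)} \right)}\right) \left(3875 + 683\right) = \left(- 28 i \sqrt{7} + \left(-5 + 58\right)\right) \left(3875 + 683\right) = \left(- 28 i \sqrt{7} + 53\right) 4558 = \left(53 - 28 i \sqrt{7}\right) 4558 = 241574 - 127624 i \sqrt{7}$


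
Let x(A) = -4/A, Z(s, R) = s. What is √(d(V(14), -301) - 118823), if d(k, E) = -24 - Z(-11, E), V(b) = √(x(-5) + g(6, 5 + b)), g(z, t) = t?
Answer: 6*I*√3301 ≈ 344.73*I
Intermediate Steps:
V(b) = √(29/5 + b) (V(b) = √(-4/(-5) + (5 + b)) = √(-4*(-⅕) + (5 + b)) = √(⅘ + (5 + b)) = √(29/5 + b))
d(k, E) = -13 (d(k, E) = -24 - 1*(-11) = -24 + 11 = -13)
√(d(V(14), -301) - 118823) = √(-13 - 118823) = √(-118836) = 6*I*√3301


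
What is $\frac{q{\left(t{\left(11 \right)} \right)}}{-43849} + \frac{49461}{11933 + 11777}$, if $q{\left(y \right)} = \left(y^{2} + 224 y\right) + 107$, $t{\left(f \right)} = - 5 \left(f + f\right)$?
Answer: $\frac{2463601819}{1039659790} \approx 2.3696$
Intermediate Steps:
$t{\left(f \right)} = - 10 f$ ($t{\left(f \right)} = - 5 \cdot 2 f = - 10 f$)
$q{\left(y \right)} = 107 + y^{2} + 224 y$
$\frac{q{\left(t{\left(11 \right)} \right)}}{-43849} + \frac{49461}{11933 + 11777} = \frac{107 + \left(\left(-10\right) 11\right)^{2} + 224 \left(\left(-10\right) 11\right)}{-43849} + \frac{49461}{11933 + 11777} = \left(107 + \left(-110\right)^{2} + 224 \left(-110\right)\right) \left(- \frac{1}{43849}\right) + \frac{49461}{23710} = \left(107 + 12100 - 24640\right) \left(- \frac{1}{43849}\right) + 49461 \cdot \frac{1}{23710} = \left(-12433\right) \left(- \frac{1}{43849}\right) + \frac{49461}{23710} = \frac{12433}{43849} + \frac{49461}{23710} = \frac{2463601819}{1039659790}$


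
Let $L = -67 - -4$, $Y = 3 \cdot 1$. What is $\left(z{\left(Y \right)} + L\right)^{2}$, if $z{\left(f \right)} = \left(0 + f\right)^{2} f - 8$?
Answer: $1936$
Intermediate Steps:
$Y = 3$
$z{\left(f \right)} = -8 + f^{3}$ ($z{\left(f \right)} = f^{2} f - 8 = f^{3} - 8 = -8 + f^{3}$)
$L = -63$ ($L = -67 + 4 = -63$)
$\left(z{\left(Y \right)} + L\right)^{2} = \left(\left(-8 + 3^{3}\right) - 63\right)^{2} = \left(\left(-8 + 27\right) - 63\right)^{2} = \left(19 - 63\right)^{2} = \left(-44\right)^{2} = 1936$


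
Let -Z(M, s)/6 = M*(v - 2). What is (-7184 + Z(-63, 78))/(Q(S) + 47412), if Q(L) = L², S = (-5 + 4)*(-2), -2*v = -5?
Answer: -6995/47416 ≈ -0.14752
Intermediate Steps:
v = 5/2 (v = -½*(-5) = 5/2 ≈ 2.5000)
Z(M, s) = -3*M (Z(M, s) = -6*M*(5/2 - 2) = -6*M/2 = -3*M)
S = 2 (S = -1*(-2) = 2)
(-7184 + Z(-63, 78))/(Q(S) + 47412) = (-7184 - 3*(-63))/(2² + 47412) = (-7184 + 189)/(4 + 47412) = -6995/47416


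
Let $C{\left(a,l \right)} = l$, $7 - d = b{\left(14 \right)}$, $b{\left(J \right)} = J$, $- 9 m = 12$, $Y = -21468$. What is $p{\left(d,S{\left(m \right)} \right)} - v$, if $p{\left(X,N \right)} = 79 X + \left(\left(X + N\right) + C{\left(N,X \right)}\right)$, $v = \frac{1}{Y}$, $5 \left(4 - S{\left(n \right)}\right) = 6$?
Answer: $- \frac{60561223}{107340} \approx -564.2$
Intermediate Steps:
$m = - \frac{4}{3}$ ($m = \left(- \frac{1}{9}\right) 12 = - \frac{4}{3} \approx -1.3333$)
$S{\left(n \right)} = \frac{14}{5}$ ($S{\left(n \right)} = 4 - \frac{6}{5} = \frac{14}{5}$)
$d = -7$ ($d = 7 - 14 = -7$)
$v = - \frac{1}{21468}$ ($v = \frac{1}{-21468} = - \frac{1}{21468} \approx -4.6581 \cdot 10^{-5}$)
$p{\left(X,N \right)} = N + 81 X$ ($p{\left(X,N \right)} = 79 X + \left(\left(X + N\right) + X\right) = 79 X + \left(\left(N + X\right) + X\right) = 79 X + \left(N + 2 X\right) = N + 81 X$)
$p{\left(d,S{\left(m \right)} \right)} - v = \left(\frac{14}{5} + 81 \left(-7\right)\right) - - \frac{1}{21468} = \left(\frac{14}{5} - 567\right) + \frac{1}{21468} = - \frac{2821}{5} + \frac{1}{21468} = - \frac{60561223}{107340}$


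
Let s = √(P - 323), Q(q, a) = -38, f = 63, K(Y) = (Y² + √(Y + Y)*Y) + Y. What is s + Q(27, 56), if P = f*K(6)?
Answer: -38 + √(2323 + 756*√3) ≈ 22.270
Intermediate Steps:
K(Y) = Y + Y² + √2*Y^(3/2) (K(Y) = (Y² + √(2*Y)*Y) + Y = (Y² + (√2*√Y)*Y) + Y = (Y² + √2*Y^(3/2)) + Y = Y + Y² + √2*Y^(3/2))
P = 2646 + 756*√3 (P = 63*(6 + 6² + √2*6^(3/2)) = 63*(6 + 36 + √2*(6*√6)) = 63*(6 + 36 + 12*√3) = 63*(42 + 12*√3) = 2646 + 756*√3 ≈ 3955.4)
s = √(2323 + 756*√3) (s = √((2646 + 756*√3) - 323) = √(2323 + 756*√3) ≈ 60.270)
s + Q(27, 56) = √(2323 + 756*√3) - 38 = -38 + √(2323 + 756*√3)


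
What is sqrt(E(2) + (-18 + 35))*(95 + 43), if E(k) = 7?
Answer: 276*sqrt(6) ≈ 676.06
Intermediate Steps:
sqrt(E(2) + (-18 + 35))*(95 + 43) = sqrt(7 + (-18 + 35))*(95 + 43) = sqrt(7 + 17)*138 = sqrt(24)*138 = (2*sqrt(6))*138 = 276*sqrt(6)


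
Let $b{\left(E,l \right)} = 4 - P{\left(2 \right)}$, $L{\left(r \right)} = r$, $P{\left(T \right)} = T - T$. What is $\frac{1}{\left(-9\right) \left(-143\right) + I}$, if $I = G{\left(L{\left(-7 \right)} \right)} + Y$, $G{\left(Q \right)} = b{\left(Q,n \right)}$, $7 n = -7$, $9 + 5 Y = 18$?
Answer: $\frac{5}{6464} \approx 0.00077351$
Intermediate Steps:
$Y = \frac{9}{5}$ ($Y = - \frac{9}{5} + \frac{1}{5} \cdot 18 = - \frac{9}{5} + \frac{18}{5} = \frac{9}{5} \approx 1.8$)
$P{\left(T \right)} = 0$
$n = -1$ ($n = \frac{1}{7} \left(-7\right) = -1$)
$b{\left(E,l \right)} = 4$ ($b{\left(E,l \right)} = 4 - 0 = 4 + 0 = 4$)
$G{\left(Q \right)} = 4$
$I = \frac{29}{5}$ ($I = 4 + \frac{9}{5} = \frac{29}{5} \approx 5.8$)
$\frac{1}{\left(-9\right) \left(-143\right) + I} = \frac{1}{\left(-9\right) \left(-143\right) + \frac{29}{5}} = \frac{1}{1287 + \frac{29}{5}} = \frac{1}{\frac{6464}{5}} = \frac{5}{6464}$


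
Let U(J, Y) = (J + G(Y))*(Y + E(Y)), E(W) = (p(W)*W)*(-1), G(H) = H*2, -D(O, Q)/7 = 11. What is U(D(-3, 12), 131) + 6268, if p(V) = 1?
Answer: 6268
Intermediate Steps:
D(O, Q) = -77 (D(O, Q) = -7*11 = -77)
G(H) = 2*H
E(W) = -W (E(W) = (1*W)*(-1) = W*(-1) = -W)
U(J, Y) = 0 (U(J, Y) = (J + 2*Y)*(Y - Y) = (J + 2*Y)*0 = 0)
U(D(-3, 12), 131) + 6268 = 0 + 6268 = 6268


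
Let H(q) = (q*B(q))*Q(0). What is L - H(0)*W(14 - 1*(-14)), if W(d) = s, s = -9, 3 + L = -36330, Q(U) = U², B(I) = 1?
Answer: -36333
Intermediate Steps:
L = -36333 (L = -3 - 36330 = -36333)
H(q) = 0 (H(q) = (q*1)*0² = q*0 = 0)
W(d) = -9
L - H(0)*W(14 - 1*(-14)) = -36333 - 0*(-9) = -36333 - 1*0 = -36333 + 0 = -36333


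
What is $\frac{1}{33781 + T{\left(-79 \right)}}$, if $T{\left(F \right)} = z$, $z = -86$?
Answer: $\frac{1}{33695} \approx 2.9678 \cdot 10^{-5}$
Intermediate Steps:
$T{\left(F \right)} = -86$
$\frac{1}{33781 + T{\left(-79 \right)}} = \frac{1}{33781 - 86} = \frac{1}{33695}$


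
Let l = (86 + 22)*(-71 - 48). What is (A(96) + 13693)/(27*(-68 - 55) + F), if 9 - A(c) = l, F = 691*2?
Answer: -26554/1939 ≈ -13.695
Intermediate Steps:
F = 1382
l = -12852 (l = 108*(-119) = -12852)
A(c) = 12861 (A(c) = 9 - 1*(-12852) = 9 + 12852 = 12861)
(A(96) + 13693)/(27*(-68 - 55) + F) = (12861 + 13693)/(27*(-68 - 55) + 1382) = 26554/(27*(-123) + 1382) = 26554/(-3321 + 1382) = 26554/(-1939) = 26554*(-1/1939) = -26554/1939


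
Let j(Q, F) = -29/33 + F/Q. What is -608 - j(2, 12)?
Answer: -20233/33 ≈ -613.12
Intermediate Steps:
j(Q, F) = -29/33 + F/Q (j(Q, F) = -29*1/33 + F/Q = -29/33 + F/Q)
-608 - j(2, 12) = -608 - (-29/33 + 12/2) = -608 - (-29/33 + 12*(½)) = -608 - (-29/33 + 6) = -608 - 1*169/33 = -608 - 169/33 = -20233/33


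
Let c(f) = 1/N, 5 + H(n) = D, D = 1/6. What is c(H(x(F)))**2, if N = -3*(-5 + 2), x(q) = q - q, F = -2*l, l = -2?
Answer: 1/81 ≈ 0.012346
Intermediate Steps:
F = 4 (F = -2*(-2) = 4)
x(q) = 0
N = 9 (N = -3*(-3) = 9)
D = 1/6 (D = 1*(1/6) = 1/6 ≈ 0.16667)
H(n) = -29/6 (H(n) = -5 + 1/6 = -29/6)
c(f) = 1/9
c(H(x(F)))**2 = (1/9)**2 = 1/81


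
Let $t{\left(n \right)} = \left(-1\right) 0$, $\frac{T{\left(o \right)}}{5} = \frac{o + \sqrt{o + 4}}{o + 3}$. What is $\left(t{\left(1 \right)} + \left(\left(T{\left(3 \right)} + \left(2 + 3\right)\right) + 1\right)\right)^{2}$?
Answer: $\frac{694}{9} + \frac{85 \sqrt{7}}{6} \approx 114.59$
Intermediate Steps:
$T{\left(o \right)} = \frac{5 \left(o + \sqrt{4 + o}\right)}{3 + o}$ ($T{\left(o \right)} = 5 \frac{o + \sqrt{o + 4}}{o + 3} = 5 \frac{o + \sqrt{4 + o}}{3 + o} = \frac{5 \left(o + \sqrt{4 + o}\right)}{3 + o}$)
$t{\left(n \right)} = 0$
$\left(t{\left(1 \right)} + \left(\left(T{\left(3 \right)} + \left(2 + 3\right)\right) + 1\right)\right)^{2} = \left(0 + \left(\left(\frac{5 \left(3 + \sqrt{4 + 3}\right)}{3 + 3} + \left(2 + 3\right)\right) + 1\right)\right)^{2} = \left(0 + \left(\left(\frac{5 \left(3 + \sqrt{7}\right)}{6} + 5\right) + 1\right)\right)^{2} = \left(0 + \left(\left(5 \cdot \frac{1}{6} \left(3 + \sqrt{7}\right) + 5\right) + 1\right)\right)^{2} = \left(0 + \left(\left(\left(\frac{5}{2} + \frac{5 \sqrt{7}}{6}\right) + 5\right) + 1\right)\right)^{2} = \left(0 + \left(\left(\frac{15}{2} + \frac{5 \sqrt{7}}{6}\right) + 1\right)\right)^{2} = \left(0 + \left(\frac{17}{2} + \frac{5 \sqrt{7}}{6}\right)\right)^{2} = \left(\frac{17}{2} + \frac{5 \sqrt{7}}{6}\right)^{2}$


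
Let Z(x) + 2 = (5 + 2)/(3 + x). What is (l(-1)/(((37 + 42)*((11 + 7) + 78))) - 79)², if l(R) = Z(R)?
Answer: 159538732929/25563136 ≈ 6241.0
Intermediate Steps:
Z(x) = -2 + 7/(3 + x) (Z(x) = -2 + (5 + 2)/(3 + x) = -2 + 7/(3 + x))
l(R) = (1 - 2*R)/(3 + R)
(l(-1)/(((37 + 42)*((11 + 7) + 78))) - 79)² = (((1 - 2*(-1))/(3 - 1))/(((37 + 42)*((11 + 7) + 78))) - 79)² = (((1 + 2)/2)/((79*(18 + 78))) - 79)² = (((½)*3)/((79*96)) - 79)² = ((3/2)/7584 - 79)² = ((3/2)*(1/7584) - 79)² = (1/5056 - 79)² = (-399423/5056)² = 159538732929/25563136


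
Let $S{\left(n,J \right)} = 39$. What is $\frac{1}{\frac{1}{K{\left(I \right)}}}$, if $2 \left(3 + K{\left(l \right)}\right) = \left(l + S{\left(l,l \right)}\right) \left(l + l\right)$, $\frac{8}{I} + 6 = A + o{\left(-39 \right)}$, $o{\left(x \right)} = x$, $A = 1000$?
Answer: $- \frac{2438051}{912025} \approx -2.6732$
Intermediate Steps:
$I = \frac{8}{955}$ ($I = \frac{8}{-6 + \left(1000 - 39\right)} = \frac{8}{-6 + 961} = \frac{8}{955} \approx 0.008377$)
$K{\left(l \right)} = -3 + l \left(39 + l\right)$ ($K{\left(l \right)} = -3 + \frac{\left(l + 39\right) \left(l + l\right)}{2} = -3 + \frac{\left(39 + l\right) 2 l}{2} = -3 + \frac{2 l \left(39 + l\right)}{2} = -3 + l \left(39 + l\right)$)
$\frac{1}{\frac{1}{K{\left(I \right)}}} = \frac{1}{\frac{1}{-3 + \left(\frac{8}{955}\right)^{2} + 39 \cdot \frac{8}{955}}} = \frac{1}{\frac{1}{-3 + \frac{64}{912025} + \frac{312}{955}}} = \frac{1}{\frac{1}{- \frac{2438051}{912025}}} = \frac{1}{- \frac{912025}{2438051}} = - \frac{2438051}{912025}$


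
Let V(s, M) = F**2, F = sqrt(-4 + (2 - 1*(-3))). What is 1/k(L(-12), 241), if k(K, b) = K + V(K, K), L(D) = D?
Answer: -1/11 ≈ -0.090909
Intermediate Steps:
F = 1 (F = sqrt(-4 + (2 + 3)) = sqrt(-4 + 5) = sqrt(1) = 1)
V(s, M) = 1 (V(s, M) = 1**2 = 1)
k(K, b) = 1 + K (k(K, b) = K + 1 = 1 + K)
1/k(L(-12), 241) = 1/(1 - 12) = 1/(-11) = -1/11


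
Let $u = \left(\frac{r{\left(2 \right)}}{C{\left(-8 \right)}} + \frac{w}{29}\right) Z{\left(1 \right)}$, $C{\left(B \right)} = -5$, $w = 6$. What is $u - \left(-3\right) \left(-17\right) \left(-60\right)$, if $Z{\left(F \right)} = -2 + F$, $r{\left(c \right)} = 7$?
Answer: $\frac{443873}{145} \approx 3061.2$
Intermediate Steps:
$u = \frac{173}{145}$ ($u = \left(\frac{7}{-5} + \frac{6}{29}\right) \left(-2 + 1\right) = \left(7 \left(- \frac{1}{5}\right) + 6 \cdot \frac{1}{29}\right) \left(-1\right) = \left(- \frac{7}{5} + \frac{6}{29}\right) \left(-1\right) = \left(- \frac{173}{145}\right) \left(-1\right) = \frac{173}{145} \approx 1.1931$)
$u - \left(-3\right) \left(-17\right) \left(-60\right) = \frac{173}{145} - \left(-3\right) \left(-17\right) \left(-60\right) = \frac{173}{145} - 51 \left(-60\right) = \frac{173}{145} - -3060 = \frac{173}{145} + 3060 = \frac{443873}{145}$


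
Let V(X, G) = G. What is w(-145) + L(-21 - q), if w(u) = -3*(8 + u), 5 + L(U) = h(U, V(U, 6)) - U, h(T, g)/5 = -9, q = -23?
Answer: 359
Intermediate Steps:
h(T, g) = -45 (h(T, g) = 5*(-9) = -45)
L(U) = -50 - U (L(U) = -5 + (-45 - U) = -50 - U)
w(u) = -24 - 3*u
w(-145) + L(-21 - q) = (-24 - 3*(-145)) + (-50 - (-21 - 1*(-23))) = (-24 + 435) + (-50 - (-21 + 23)) = 411 + (-50 - 1*2) = 411 + (-50 - 2) = 411 - 52 = 359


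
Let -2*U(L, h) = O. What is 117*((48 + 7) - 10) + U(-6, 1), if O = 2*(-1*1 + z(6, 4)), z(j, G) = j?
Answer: 5260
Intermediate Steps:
O = 10 (O = 2*(-1*1 + 6) = 2*(-1 + 6) = 2*5 = 10)
U(L, h) = -5 (U(L, h) = -1/2*10 = -5)
117*((48 + 7) - 10) + U(-6, 1) = 117*((48 + 7) - 10) - 5 = 117*(55 - 10) - 5 = 117*45 - 5 = 5265 - 5 = 5260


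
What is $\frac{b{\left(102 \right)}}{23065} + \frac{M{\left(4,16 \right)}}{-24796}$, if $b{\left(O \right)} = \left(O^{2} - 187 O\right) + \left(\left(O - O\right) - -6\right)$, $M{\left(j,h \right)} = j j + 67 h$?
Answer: $- \frac{59981816}{142979935} \approx -0.41951$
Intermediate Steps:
$M{\left(j,h \right)} = j^{2} + 67 h$
$b{\left(O \right)} = 6 + O^{2} - 187 O$ ($b{\left(O \right)} = \left(O^{2} - 187 O\right) + \left(0 + 6\right) = \left(O^{2} - 187 O\right) + 6 = 6 + O^{2} - 187 O$)
$\frac{b{\left(102 \right)}}{23065} + \frac{M{\left(4,16 \right)}}{-24796} = \frac{6 + 102^{2} - 19074}{23065} + \frac{4^{2} + 67 \cdot 16}{-24796} = \left(6 + 10404 - 19074\right) \frac{1}{23065} + \left(16 + 1072\right) \left(- \frac{1}{24796}\right) = \left(-8664\right) \frac{1}{23065} + 1088 \left(- \frac{1}{24796}\right) = - \frac{8664}{23065} - \frac{272}{6199} = - \frac{59981816}{142979935}$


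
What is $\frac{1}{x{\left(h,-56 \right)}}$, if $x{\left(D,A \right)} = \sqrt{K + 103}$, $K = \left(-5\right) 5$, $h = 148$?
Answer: $\frac{\sqrt{78}}{78} \approx 0.11323$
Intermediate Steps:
$K = -25$
$x{\left(D,A \right)} = \sqrt{78}$ ($x{\left(D,A \right)} = \sqrt{-25 + 103} = \sqrt{78}$)
$\frac{1}{x{\left(h,-56 \right)}} = \frac{1}{\sqrt{78}} = \frac{\sqrt{78}}{78}$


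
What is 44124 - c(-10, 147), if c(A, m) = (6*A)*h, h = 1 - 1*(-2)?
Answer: 44304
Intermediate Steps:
h = 3 (h = 1 + 2 = 3)
c(A, m) = 18*A (c(A, m) = (6*A)*3 = 18*A)
44124 - c(-10, 147) = 44124 - 18*(-10) = 44124 - 1*(-180) = 44124 + 180 = 44304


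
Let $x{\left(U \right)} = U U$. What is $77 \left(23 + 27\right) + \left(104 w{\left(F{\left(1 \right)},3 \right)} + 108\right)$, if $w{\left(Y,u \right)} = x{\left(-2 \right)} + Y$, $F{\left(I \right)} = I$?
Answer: $4478$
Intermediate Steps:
$x{\left(U \right)} = U^{2}$
$w{\left(Y,u \right)} = 4 + Y$ ($w{\left(Y,u \right)} = \left(-2\right)^{2} + Y = 4 + Y$)
$77 \left(23 + 27\right) + \left(104 w{\left(F{\left(1 \right)},3 \right)} + 108\right) = 77 \left(23 + 27\right) + \left(104 \left(4 + 1\right) + 108\right) = 77 \cdot 50 + \left(104 \cdot 5 + 108\right) = 3850 + \left(520 + 108\right) = 3850 + 628 = 4478$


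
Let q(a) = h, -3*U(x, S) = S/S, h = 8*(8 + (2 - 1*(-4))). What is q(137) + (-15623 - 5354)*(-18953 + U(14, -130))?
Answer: 1192752556/3 ≈ 3.9758e+8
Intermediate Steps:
h = 112 (h = 8*(8 + (2 + 4)) = 8*(8 + 6) = 8*14 = 112)
U(x, S) = -1/3 (U(x, S) = -S/(3*S) = -1/3*1 = -1/3)
q(a) = 112
q(137) + (-15623 - 5354)*(-18953 + U(14, -130)) = 112 + (-15623 - 5354)*(-18953 - 1/3) = 112 - 20977*(-56860/3) = 112 + 1192752220/3 = 1192752556/3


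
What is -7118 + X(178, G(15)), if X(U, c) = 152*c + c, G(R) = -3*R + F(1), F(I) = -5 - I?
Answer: -14921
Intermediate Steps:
G(R) = -6 - 3*R (G(R) = -3*R + (-5 - 1*1) = -3*R + (-5 - 1) = -3*R - 6 = -6 - 3*R)
X(U, c) = 153*c
-7118 + X(178, G(15)) = -7118 + 153*(-6 - 3*15) = -7118 + 153*(-6 - 45) = -7118 + 153*(-51) = -7118 - 7803 = -14921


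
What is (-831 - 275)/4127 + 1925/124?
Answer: 7807331/511748 ≈ 15.256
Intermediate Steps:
(-831 - 275)/4127 + 1925/124 = -1106*1/4127 + 1925*(1/124) = -1106/4127 + 1925/124 = 7807331/511748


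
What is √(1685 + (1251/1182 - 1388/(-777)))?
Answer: √158185610216718/306138 ≈ 41.083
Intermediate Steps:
√(1685 + (1251/1182 - 1388/(-777))) = √(1685 + (1251*(1/1182) - 1388*(-1/777))) = √(1685 + (417/394 + 1388/777)) = √(1685 + 870881/306138) = √(516713411/306138) = √158185610216718/306138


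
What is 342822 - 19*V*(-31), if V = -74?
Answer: 299236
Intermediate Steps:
342822 - 19*V*(-31) = 342822 - 19*(-74)*(-31) = 342822 - (-1406)*(-31) = 342822 - 1*43586 = 342822 - 43586 = 299236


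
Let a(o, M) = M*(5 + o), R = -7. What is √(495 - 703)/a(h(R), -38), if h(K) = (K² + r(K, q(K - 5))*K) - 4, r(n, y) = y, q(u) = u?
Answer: -I*√13/1273 ≈ -0.0028323*I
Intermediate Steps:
h(K) = -4 + K² + K*(-5 + K) (h(K) = (K² + (K - 5)*K) - 4 = (K² + (-5 + K)*K) - 4 = (K² + K*(-5 + K)) - 4 = -4 + K² + K*(-5 + K))
√(495 - 703)/a(h(R), -38) = √(495 - 703)/((-38*(5 + (-4 + (-7)² - 7*(-5 - 7))))) = √(-208)/((-38*(5 + (-4 + 49 - 7*(-12))))) = (4*I*√13)/((-38*(5 + (-4 + 49 + 84)))) = (4*I*√13)/((-38*(5 + 129))) = (4*I*√13)/((-38*134)) = (4*I*√13)/(-5092) = (4*I*√13)*(-1/5092) = -I*√13/1273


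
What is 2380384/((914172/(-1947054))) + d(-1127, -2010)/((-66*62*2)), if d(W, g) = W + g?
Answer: -3160889841738155/623465304 ≈ -5.0699e+6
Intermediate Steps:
2380384/((914172/(-1947054))) + d(-1127, -2010)/((-66*62*2)) = 2380384/((914172/(-1947054))) + (-1127 - 2010)/((-66*62*2)) = 2380384/((914172*(-1/1947054))) - 3137/((-4092*2)) = 2380384/(-152362/324509) - 3137/(-8184) = 2380384*(-324509/152362) - 3137*(-1/8184) = -386228015728/76181 + 3137/8184 = -3160889841738155/623465304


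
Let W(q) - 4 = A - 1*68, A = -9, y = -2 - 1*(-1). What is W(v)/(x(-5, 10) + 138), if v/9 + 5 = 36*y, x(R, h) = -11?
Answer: -73/127 ≈ -0.57480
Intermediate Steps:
y = -1 (y = -2 + 1 = -1)
v = -369 (v = -45 + 9*(36*(-1)) = -45 + 9*(-36) = -45 - 324 = -369)
W(q) = -73 (W(q) = 4 + (-9 - 1*68) = 4 + (-9 - 68) = 4 - 77 = -73)
W(v)/(x(-5, 10) + 138) = -73/(-11 + 138) = -73/127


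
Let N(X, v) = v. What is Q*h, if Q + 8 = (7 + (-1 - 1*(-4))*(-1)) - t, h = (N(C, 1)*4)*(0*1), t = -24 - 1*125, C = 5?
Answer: 0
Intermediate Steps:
t = -149 (t = -24 - 125 = -149)
h = 0 (h = (1*4)*(0*1) = 4*0 = 0)
Q = 145 (Q = -8 + ((7 + (-1 - 1*(-4))*(-1)) - 1*(-149)) = -8 + ((7 + (-1 + 4)*(-1)) + 149) = -8 + ((7 + 3*(-1)) + 149) = -8 + ((7 - 3) + 149) = -8 + (4 + 149) = -8 + 153 = 145)
Q*h = 145*0 = 0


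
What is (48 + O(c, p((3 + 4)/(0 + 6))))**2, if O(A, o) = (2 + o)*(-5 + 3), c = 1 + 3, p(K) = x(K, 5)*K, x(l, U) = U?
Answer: 9409/9 ≈ 1045.4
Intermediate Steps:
p(K) = 5*K
c = 4
O(A, o) = -4 - 2*o (O(A, o) = (2 + o)*(-2) = -4 - 2*o)
(48 + O(c, p((3 + 4)/(0 + 6))))**2 = (48 + (-4 - 10*(3 + 4)/(0 + 6)))**2 = (48 + (-4 - 10*7/6))**2 = (48 + (-4 - 2*35/6))**2 = (48 + (-4 - 35/3))**2 = (48 - 47/3)**2 = (97/3)**2 = 9409/9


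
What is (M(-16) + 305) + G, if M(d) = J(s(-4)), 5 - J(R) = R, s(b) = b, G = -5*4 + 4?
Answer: 298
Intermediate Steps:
G = -16 (G = -20 + 4 = -16)
J(R) = 5 - R
M(d) = 9 (M(d) = 5 - 1*(-4) = 5 + 4 = 9)
(M(-16) + 305) + G = (9 + 305) - 16 = 314 - 16 = 298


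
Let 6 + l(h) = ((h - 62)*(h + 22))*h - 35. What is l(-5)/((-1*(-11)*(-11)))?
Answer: -514/11 ≈ -46.727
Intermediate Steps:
l(h) = -41 + h*(-62 + h)*(22 + h) (l(h) = -6 + (((h - 62)*(h + 22))*h - 35) = -6 + (((-62 + h)*(22 + h))*h - 35) = -6 + (h*(-62 + h)*(22 + h) - 35) = -6 + (-35 + h*(-62 + h)*(22 + h)) = -41 + h*(-62 + h)*(22 + h))
l(-5)/((-1*(-11)*(-11))) = (-41 + (-5)³ - 1364*(-5) - 40*(-5)²)/((-1*(-11)*(-11))) = (-41 - 125 + 6820 - 40*25)/((11*(-11))) = (-41 - 125 + 6820 - 1000)/(-121) = 5654*(-1/121) = -514/11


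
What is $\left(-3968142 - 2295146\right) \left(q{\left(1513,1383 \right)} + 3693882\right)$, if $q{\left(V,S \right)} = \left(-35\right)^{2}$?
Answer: $-23143519331816$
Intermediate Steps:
$q{\left(V,S \right)} = 1225$
$\left(-3968142 - 2295146\right) \left(q{\left(1513,1383 \right)} + 3693882\right) = \left(-3968142 - 2295146\right) \left(1225 + 3693882\right) = \left(-6263288\right) 3695107 = -23143519331816$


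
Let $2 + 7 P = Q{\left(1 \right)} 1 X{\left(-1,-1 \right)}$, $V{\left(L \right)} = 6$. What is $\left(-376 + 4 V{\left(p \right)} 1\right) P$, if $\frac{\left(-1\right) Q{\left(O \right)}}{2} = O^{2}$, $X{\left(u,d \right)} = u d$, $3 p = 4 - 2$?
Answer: $\frac{1408}{7} \approx 201.14$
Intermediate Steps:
$p = \frac{2}{3}$ ($p = \frac{4 - 2}{3} = \frac{1}{3} \cdot 2 = \frac{2}{3} \approx 0.66667$)
$X{\left(u,d \right)} = d u$
$Q{\left(O \right)} = - 2 O^{2}$
$P = - \frac{4}{7}$ ($P = - \frac{2}{7} + \frac{- 2 \cdot 1^{2} \cdot 1 \left(\left(-1\right) \left(-1\right)\right)}{7} = - \frac{2}{7} + \frac{\left(-2\right) 1 \cdot 1 \cdot 1}{7} = - \frac{2}{7} + \frac{\left(-2\right) 1 \cdot 1}{7} = - \frac{2}{7} + \frac{\left(-2\right) 1}{7} = - \frac{2}{7} + \frac{1}{7} \left(-2\right) = - \frac{2}{7} - \frac{2}{7} = - \frac{4}{7} \approx -0.57143$)
$\left(-376 + 4 V{\left(p \right)} 1\right) P = \left(-376 + 4 \cdot 6 \cdot 1\right) \left(- \frac{4}{7}\right) = \left(-376 + 24 \cdot 1\right) \left(- \frac{4}{7}\right) = \left(-376 + 24\right) \left(- \frac{4}{7}\right) = \left(-352\right) \left(- \frac{4}{7}\right) = \frac{1408}{7}$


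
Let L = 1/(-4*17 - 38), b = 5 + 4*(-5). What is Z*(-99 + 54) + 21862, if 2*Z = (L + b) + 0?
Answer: 4706339/212 ≈ 22200.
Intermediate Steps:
b = -15 (b = 5 - 20 = -15)
L = -1/106 (L = 1/(-68 - 38) = 1/(-106) = -1/106 ≈ -0.0094340)
Z = -1591/212 (Z = ((-1/106 - 15) + 0)/2 = (-1591/106 + 0)/2 = (1/2)*(-1591/106) = -1591/212 ≈ -7.5047)
Z*(-99 + 54) + 21862 = -1591*(-99 + 54)/212 + 21862 = -1591/212*(-45) + 21862 = 71595/212 + 21862 = 4706339/212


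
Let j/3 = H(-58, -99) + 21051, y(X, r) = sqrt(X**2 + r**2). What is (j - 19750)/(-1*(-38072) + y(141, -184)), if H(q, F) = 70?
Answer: 1660434136/1449423447 - 43613*sqrt(53737)/1449423447 ≈ 1.1386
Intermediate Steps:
j = 63363 (j = 3*(70 + 21051) = 3*21121 = 63363)
(j - 19750)/(-1*(-38072) + y(141, -184)) = (63363 - 19750)/(-1*(-38072) + sqrt(141**2 + (-184)**2)) = 43613/(38072 + sqrt(19881 + 33856)) = 43613/(38072 + sqrt(53737))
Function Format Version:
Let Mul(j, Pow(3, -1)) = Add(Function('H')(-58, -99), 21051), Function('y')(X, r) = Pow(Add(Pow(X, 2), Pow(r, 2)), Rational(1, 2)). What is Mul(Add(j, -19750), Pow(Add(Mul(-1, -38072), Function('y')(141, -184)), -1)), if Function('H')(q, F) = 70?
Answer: Add(Rational(1660434136, 1449423447), Mul(Rational(-43613, 1449423447), Pow(53737, Rational(1, 2)))) ≈ 1.1386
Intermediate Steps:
j = 63363 (j = Mul(3, Add(70, 21051)) = Mul(3, 21121) = 63363)
Mul(Add(j, -19750), Pow(Add(Mul(-1, -38072), Function('y')(141, -184)), -1)) = Mul(Add(63363, -19750), Pow(Add(Mul(-1, -38072), Pow(Add(Pow(141, 2), Pow(-184, 2)), Rational(1, 2))), -1)) = Mul(43613, Pow(Add(38072, Pow(Add(19881, 33856), Rational(1, 2))), -1)) = Mul(43613, Pow(Add(38072, Pow(53737, Rational(1, 2))), -1))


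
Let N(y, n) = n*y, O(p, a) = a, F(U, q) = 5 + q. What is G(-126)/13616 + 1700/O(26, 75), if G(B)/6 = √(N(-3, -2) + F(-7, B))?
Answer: 68/3 + 3*I*√115/6808 ≈ 22.667 + 0.0047255*I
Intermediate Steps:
G(B) = 6*√(11 + B) (G(B) = 6*√(-2*(-3) + (5 + B)) = 6*√(6 + (5 + B)) = 6*√(11 + B))
G(-126)/13616 + 1700/O(26, 75) = (6*√(11 - 126))/13616 + 1700/75 = (6*√(-115))*(1/13616) + 1700*(1/75) = (6*(I*√115))*(1/13616) + 68/3 = (6*I*√115)*(1/13616) + 68/3 = 3*I*√115/6808 + 68/3 = 68/3 + 3*I*√115/6808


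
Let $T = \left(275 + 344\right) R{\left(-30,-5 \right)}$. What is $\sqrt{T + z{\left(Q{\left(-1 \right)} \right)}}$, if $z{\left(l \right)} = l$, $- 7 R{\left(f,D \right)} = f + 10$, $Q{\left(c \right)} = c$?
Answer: $\frac{\sqrt{86611}}{7} \approx 42.042$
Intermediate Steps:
$R{\left(f,D \right)} = - \frac{10}{7} - \frac{f}{7}$ ($R{\left(f,D \right)} = - \frac{f + 10}{7} = - \frac{10 + f}{7} = - \frac{10}{7} - \frac{f}{7}$)
$T = \frac{12380}{7}$ ($T = \left(275 + 344\right) \left(- \frac{10}{7} - - \frac{30}{7}\right) = 619 \left(- \frac{10}{7} + \frac{30}{7}\right) = 619 \cdot \frac{20}{7} = \frac{12380}{7} \approx 1768.6$)
$\sqrt{T + z{\left(Q{\left(-1 \right)} \right)}} = \sqrt{\frac{12380}{7} - 1} = \sqrt{\frac{12373}{7}} = \frac{\sqrt{86611}}{7}$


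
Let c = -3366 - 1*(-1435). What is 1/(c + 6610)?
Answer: 1/4679 ≈ 0.00021372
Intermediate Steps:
c = -1931 (c = -3366 + 1435 = -1931)
1/(c + 6610) = 1/(-1931 + 6610) = 1/4679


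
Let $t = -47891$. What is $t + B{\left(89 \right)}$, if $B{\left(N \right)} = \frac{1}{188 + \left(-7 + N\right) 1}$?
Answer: $- \frac{12930569}{270} \approx -47891.0$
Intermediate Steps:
$B{\left(N \right)} = \frac{1}{181 + N}$ ($B{\left(N \right)} = \frac{1}{188 + \left(-7 + N\right)} = \frac{1}{181 + N}$)
$t + B{\left(89 \right)} = -47891 + \frac{1}{181 + 89} = -47891 + \frac{1}{270} = - \frac{12930569}{270}$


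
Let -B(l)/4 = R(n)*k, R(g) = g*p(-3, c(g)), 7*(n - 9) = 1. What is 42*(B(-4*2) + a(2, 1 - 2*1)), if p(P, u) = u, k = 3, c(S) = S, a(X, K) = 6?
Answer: -293148/7 ≈ -41878.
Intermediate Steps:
n = 64/7 (n = 9 + (⅐)*1 = 9 + ⅐ = 64/7 ≈ 9.1429)
R(g) = g² (R(g) = g*g = g²)
B(l) = -49152/49 (B(l) = -4*(64/7)²*3 = -16384*3/49 = -4*12288/49 = -49152/49)
42*(B(-4*2) + a(2, 1 - 2*1)) = 42*(-49152/49 + 6) = 42*(-48858/49) = -293148/7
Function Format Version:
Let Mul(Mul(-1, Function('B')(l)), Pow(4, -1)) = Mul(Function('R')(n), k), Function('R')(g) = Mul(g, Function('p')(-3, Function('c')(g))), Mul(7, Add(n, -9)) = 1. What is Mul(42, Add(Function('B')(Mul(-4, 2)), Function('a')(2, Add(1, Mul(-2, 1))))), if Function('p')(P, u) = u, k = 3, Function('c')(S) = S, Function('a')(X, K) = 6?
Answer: Rational(-293148, 7) ≈ -41878.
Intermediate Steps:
n = Rational(64, 7) (n = Add(9, Mul(Rational(1, 7), 1)) = Add(9, Rational(1, 7)) = Rational(64, 7) ≈ 9.1429)
Function('R')(g) = Pow(g, 2) (Function('R')(g) = Mul(g, g) = Pow(g, 2))
Function('B')(l) = Rational(-49152, 49) (Function('B')(l) = Mul(-4, Mul(Pow(Rational(64, 7), 2), 3)) = Mul(-4, Mul(Rational(4096, 49), 3)) = Mul(-4, Rational(12288, 49)) = Rational(-49152, 49))
Mul(42, Add(Function('B')(Mul(-4, 2)), Function('a')(2, Add(1, Mul(-2, 1))))) = Mul(42, Add(Rational(-49152, 49), 6)) = Mul(42, Rational(-48858, 49)) = Rational(-293148, 7)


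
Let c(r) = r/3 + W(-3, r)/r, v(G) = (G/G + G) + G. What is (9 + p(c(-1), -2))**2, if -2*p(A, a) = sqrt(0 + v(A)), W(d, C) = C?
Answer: (54 - sqrt(21))**2/36 ≈ 67.836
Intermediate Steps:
v(G) = 1 + 2*G (v(G) = (1 + G) + G = 1 + 2*G)
c(r) = 1 + r/3 (c(r) = r/3 + r/r = r*(1/3) + 1 = r/3 + 1 = 1 + r/3)
p(A, a) = -sqrt(1 + 2*A)/2 (p(A, a) = -sqrt(0 + (1 + 2*A))/2 = -sqrt(1 + 2*A)/2)
(9 + p(c(-1), -2))**2 = (9 - sqrt(1 + 2*(1 + (1/3)*(-1)))/2)**2 = (9 - sqrt(1 + 2*(1 - 1/3))/2)**2 = (9 - sqrt(1 + 2*(2/3))/2)**2 = (9 - sqrt(1 + 4/3)/2)**2 = (9 - sqrt(21)/6)**2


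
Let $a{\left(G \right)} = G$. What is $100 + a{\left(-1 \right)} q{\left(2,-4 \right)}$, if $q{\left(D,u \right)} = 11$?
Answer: $89$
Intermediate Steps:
$100 + a{\left(-1 \right)} q{\left(2,-4 \right)} = 100 - 11 = 89$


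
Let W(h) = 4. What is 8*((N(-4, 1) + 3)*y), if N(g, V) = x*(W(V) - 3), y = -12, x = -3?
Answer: 0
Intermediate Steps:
N(g, V) = -3 (N(g, V) = -3*(4 - 3) = -3*1 = -3)
8*((N(-4, 1) + 3)*y) = 8*((-3 + 3)*(-12)) = 8*(0*(-12)) = 8*0 = 0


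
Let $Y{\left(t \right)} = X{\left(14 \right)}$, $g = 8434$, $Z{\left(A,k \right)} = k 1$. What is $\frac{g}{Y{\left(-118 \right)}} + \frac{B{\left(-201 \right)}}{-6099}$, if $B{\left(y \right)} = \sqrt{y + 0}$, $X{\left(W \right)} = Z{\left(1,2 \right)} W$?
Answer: $\frac{4217}{14} - \frac{i \sqrt{201}}{6099} \approx 301.21 - 0.0023246 i$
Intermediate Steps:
$Z{\left(A,k \right)} = k$
$X{\left(W \right)} = 2 W$
$Y{\left(t \right)} = 28$ ($Y{\left(t \right)} = 2 \cdot 14 = 28$)
$B{\left(y \right)} = \sqrt{y}$
$\frac{g}{Y{\left(-118 \right)}} + \frac{B{\left(-201 \right)}}{-6099} = \frac{8434}{28} + \frac{\sqrt{-201}}{-6099} = 8434 \cdot \frac{1}{28} + i \sqrt{201} \left(- \frac{1}{6099}\right) = \frac{4217}{14} - \frac{i \sqrt{201}}{6099}$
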